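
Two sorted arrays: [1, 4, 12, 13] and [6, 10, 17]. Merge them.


Compare heads, take smaller each step.
Merged: [1, 4, 6, 10, 12, 13, 17]


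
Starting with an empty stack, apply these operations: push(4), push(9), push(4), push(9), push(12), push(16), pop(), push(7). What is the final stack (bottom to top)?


push(4) -> [4]
push(9) -> [4, 9]
push(4) -> [4, 9, 4]
push(9) -> [4, 9, 4, 9]
push(12) -> [4, 9, 4, 9, 12]
push(16) -> [4, 9, 4, 9, 12, 16]
pop() returns 16 -> [4, 9, 4, 9, 12]
push(7) -> [4, 9, 4, 9, 12, 7]
Final stack (bottom to top): [4, 9, 4, 9, 12, 7]


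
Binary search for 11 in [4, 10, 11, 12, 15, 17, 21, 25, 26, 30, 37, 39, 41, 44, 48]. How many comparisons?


Search for 11:
[0,14] mid=7 arr[7]=25
[0,6] mid=3 arr[3]=12
[0,2] mid=1 arr[1]=10
[2,2] mid=2 arr[2]=11
Total: 4 comparisons


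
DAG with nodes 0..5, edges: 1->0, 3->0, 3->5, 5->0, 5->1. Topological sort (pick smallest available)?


Kahn's algorithm, process smallest node first
Order: [2, 3, 4, 5, 1, 0]


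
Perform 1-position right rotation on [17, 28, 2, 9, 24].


Right rotate by 1: [24, 17, 28, 2, 9]


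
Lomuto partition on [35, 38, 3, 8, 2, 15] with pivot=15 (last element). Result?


Elements <= 15 go left of pivot.
Result: [3, 8, 2, 15, 35, 38], pivot at index 3


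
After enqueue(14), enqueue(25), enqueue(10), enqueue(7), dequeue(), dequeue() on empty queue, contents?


enqueue(14) -> [14]
enqueue(25) -> [14, 25]
enqueue(10) -> [14, 25, 10]
enqueue(7) -> [14, 25, 10, 7]
dequeue() returns 14 -> [25, 10, 7]
dequeue() returns 25 -> [10, 7]
Final queue (front to back): [10, 7]


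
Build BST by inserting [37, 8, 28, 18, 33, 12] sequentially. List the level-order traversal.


Root = 37; build tree by BST insertion.
Level-Order traversal: [37, 8, 28, 18, 33, 12]


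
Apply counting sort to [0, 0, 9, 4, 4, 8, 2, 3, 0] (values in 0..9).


Count array: [3, 0, 1, 1, 2, 0, 0, 0, 1, 1]
Reconstruct: [0, 0, 0, 2, 3, 4, 4, 8, 9]


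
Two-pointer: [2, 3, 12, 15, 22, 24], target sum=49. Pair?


Two pointers: lo=0, hi=5
No pair sums to 49


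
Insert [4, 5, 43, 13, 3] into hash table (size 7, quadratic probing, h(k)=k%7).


Insertions: 4->slot 4; 5->slot 5; 43->slot 1; 13->slot 6; 3->slot 3
Table: [None, 43, None, 3, 4, 5, 13]


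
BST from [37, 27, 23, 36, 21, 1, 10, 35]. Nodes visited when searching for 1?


BST root = 37
Search for 1: compare at each node
Path: [37, 27, 23, 21, 1]


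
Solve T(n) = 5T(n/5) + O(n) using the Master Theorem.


a=5, b=5, c=1. log_5(5)=1 = c=1. Case 2: O(n^c log n) = O(n log n)
Complexity: O(n log n)


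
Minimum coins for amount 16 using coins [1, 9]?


dp[0]=0; dp[i]=1+min(dp[i-c] for c in coins)
...dp[11]=3, dp[12]=4, dp[13]=5, dp[14]=6, dp[15]=7, dp[16]=8
Minimum coins for 16 = 8


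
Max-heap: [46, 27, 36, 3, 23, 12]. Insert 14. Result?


Append 14: [46, 27, 36, 3, 23, 12, 14]
Bubble up: no swaps needed
Result: [46, 27, 36, 3, 23, 12, 14]


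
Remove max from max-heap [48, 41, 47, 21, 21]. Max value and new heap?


Max = 48
Replace root with last, heapify down
Resulting heap: [47, 41, 21, 21]


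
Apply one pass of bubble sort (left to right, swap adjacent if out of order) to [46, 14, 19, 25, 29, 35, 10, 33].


After one pass: [14, 19, 25, 29, 35, 10, 33, 46]


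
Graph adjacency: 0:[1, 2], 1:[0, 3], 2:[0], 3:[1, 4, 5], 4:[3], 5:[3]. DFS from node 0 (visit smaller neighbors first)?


DFS stack-based: start with [0]
Visit order: [0, 1, 3, 4, 5, 2]


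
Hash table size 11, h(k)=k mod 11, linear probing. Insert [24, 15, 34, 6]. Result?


Insertions: 24->slot 2; 15->slot 4; 34->slot 1; 6->slot 6
Table: [None, 34, 24, None, 15, None, 6, None, None, None, None]


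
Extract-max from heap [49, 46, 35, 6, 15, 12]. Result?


Max = 49
Replace root with last, heapify down
Resulting heap: [46, 15, 35, 6, 12]


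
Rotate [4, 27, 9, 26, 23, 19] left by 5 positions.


Left rotate by 5: [19, 4, 27, 9, 26, 23]


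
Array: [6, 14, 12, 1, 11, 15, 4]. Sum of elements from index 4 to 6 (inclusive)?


Prefix sums: [0, 6, 20, 32, 33, 44, 59, 63]
Sum[4..6] = prefix[7] - prefix[4] = 63 - 33 = 30


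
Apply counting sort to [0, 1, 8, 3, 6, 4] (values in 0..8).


Count array: [1, 1, 0, 1, 1, 0, 1, 0, 1]
Reconstruct: [0, 1, 3, 4, 6, 8]


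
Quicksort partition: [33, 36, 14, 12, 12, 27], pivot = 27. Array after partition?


Elements <= 27 go left of pivot.
Result: [14, 12, 12, 27, 33, 36], pivot at index 3


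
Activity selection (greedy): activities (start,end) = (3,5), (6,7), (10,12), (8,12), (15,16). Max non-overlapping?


Greedy: pick earliest-ending, then skip overlaps.
Selected (4 activities): [(3, 5), (6, 7), (10, 12), (15, 16)]


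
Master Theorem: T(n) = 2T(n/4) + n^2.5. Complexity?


a=2, b=4, c=2.5. log_4(2)=0.5 < c=2.5. Case 3: O(n^c) = O(n^2.500)
Complexity: O(n^2.500)


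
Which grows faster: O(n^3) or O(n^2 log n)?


n^2 log n grows slower than cubic
O(n^2 log n) is asymptotically smaller; O(n^3) grows faster


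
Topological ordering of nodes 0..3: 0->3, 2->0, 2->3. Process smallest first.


Kahn's algorithm, process smallest node first
Order: [1, 2, 0, 3]


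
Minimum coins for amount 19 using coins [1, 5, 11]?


dp[0]=0; dp[i]=1+min(dp[i-c] for c in coins)
...dp[14]=4, dp[15]=3, dp[16]=2, dp[17]=3, dp[18]=4, dp[19]=5
Minimum coins for 19 = 5


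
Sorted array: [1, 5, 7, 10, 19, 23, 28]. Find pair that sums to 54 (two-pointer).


Two pointers: lo=0, hi=6
No pair sums to 54


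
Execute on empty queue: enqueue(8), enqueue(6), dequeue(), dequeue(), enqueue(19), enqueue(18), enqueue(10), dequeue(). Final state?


enqueue(8) -> [8]
enqueue(6) -> [8, 6]
dequeue() returns 8 -> [6]
dequeue() returns 6 -> []
enqueue(19) -> [19]
enqueue(18) -> [19, 18]
enqueue(10) -> [19, 18, 10]
dequeue() returns 19 -> [18, 10]
Final queue (front to back): [18, 10]


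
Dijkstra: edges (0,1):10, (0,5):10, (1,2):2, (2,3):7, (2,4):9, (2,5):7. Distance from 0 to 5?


Dijkstra from 0:
Distances: {0: 0, 1: 10, 2: 12, 3: 19, 4: 21, 5: 10}
Shortest distance to 5 = 10, path = [0, 5]


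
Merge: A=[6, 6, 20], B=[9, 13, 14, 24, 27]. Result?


Compare heads, take smaller each step.
Merged: [6, 6, 9, 13, 14, 20, 24, 27]


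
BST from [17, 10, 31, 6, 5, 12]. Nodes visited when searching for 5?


BST root = 17
Search for 5: compare at each node
Path: [17, 10, 6, 5]


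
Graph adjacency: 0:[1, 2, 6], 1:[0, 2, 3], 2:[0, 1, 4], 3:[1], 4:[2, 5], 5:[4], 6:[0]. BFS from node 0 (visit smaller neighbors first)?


BFS queue: start with [0]
Visit order: [0, 1, 2, 6, 3, 4, 5]


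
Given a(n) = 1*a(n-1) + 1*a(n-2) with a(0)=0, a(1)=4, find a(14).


Build bottom-up:
...a(12)=576, a(13)=932, a(14)=1*932+1*576=1508


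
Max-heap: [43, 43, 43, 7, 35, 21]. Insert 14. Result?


Append 14: [43, 43, 43, 7, 35, 21, 14]
Bubble up: no swaps needed
Result: [43, 43, 43, 7, 35, 21, 14]


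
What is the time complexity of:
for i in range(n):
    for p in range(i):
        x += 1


Per nesting level: O(n) * O(n) [triangular over i] = O(n^2)
Complexity: O(n^2)


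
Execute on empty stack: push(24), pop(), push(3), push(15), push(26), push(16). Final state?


push(24) -> [24]
pop() returns 24 -> []
push(3) -> [3]
push(15) -> [3, 15]
push(26) -> [3, 15, 26]
push(16) -> [3, 15, 26, 16]
Final stack (bottom to top): [3, 15, 26, 16]


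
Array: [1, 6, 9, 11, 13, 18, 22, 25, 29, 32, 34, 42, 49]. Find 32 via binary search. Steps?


Search for 32:
[0,12] mid=6 arr[6]=22
[7,12] mid=9 arr[9]=32
Total: 2 comparisons


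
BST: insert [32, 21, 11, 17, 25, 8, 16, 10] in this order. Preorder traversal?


Root = 32; build tree by BST insertion.
Preorder traversal: [32, 21, 11, 8, 10, 17, 16, 25]


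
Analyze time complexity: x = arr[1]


Analysis: constant-time operation, no loop
Complexity: O(1)


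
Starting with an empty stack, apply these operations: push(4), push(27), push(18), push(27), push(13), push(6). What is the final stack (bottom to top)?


push(4) -> [4]
push(27) -> [4, 27]
push(18) -> [4, 27, 18]
push(27) -> [4, 27, 18, 27]
push(13) -> [4, 27, 18, 27, 13]
push(6) -> [4, 27, 18, 27, 13, 6]
Final stack (bottom to top): [4, 27, 18, 27, 13, 6]


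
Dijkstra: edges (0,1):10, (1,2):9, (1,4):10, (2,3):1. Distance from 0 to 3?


Dijkstra from 0:
Distances: {0: 0, 1: 10, 2: 19, 3: 20, 4: 20}
Shortest distance to 3 = 20, path = [0, 1, 2, 3]


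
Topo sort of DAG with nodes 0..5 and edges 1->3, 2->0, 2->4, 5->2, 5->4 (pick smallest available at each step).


Kahn's algorithm, process smallest node first
Order: [1, 3, 5, 2, 0, 4]


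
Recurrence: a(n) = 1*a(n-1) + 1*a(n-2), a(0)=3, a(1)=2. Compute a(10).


Build bottom-up:
...a(8)=81, a(9)=131, a(10)=1*131+1*81=212


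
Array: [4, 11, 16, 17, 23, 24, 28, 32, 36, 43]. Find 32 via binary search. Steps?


Search for 32:
[0,9] mid=4 arr[4]=23
[5,9] mid=7 arr[7]=32
Total: 2 comparisons


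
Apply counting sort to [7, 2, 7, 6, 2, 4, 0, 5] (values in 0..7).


Count array: [1, 0, 2, 0, 1, 1, 1, 2]
Reconstruct: [0, 2, 2, 4, 5, 6, 7, 7]


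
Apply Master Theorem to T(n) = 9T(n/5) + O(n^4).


a=9, b=5, c=4. log_5(9)=1.365 < c=4. Case 3: O(n^c) = O(n^4)
Complexity: O(n^4)


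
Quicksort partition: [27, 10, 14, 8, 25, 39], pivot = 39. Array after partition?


Elements <= 39 go left of pivot.
Result: [27, 10, 14, 8, 25, 39], pivot at index 5


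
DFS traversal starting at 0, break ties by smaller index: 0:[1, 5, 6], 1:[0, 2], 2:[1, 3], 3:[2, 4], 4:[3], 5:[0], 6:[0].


DFS stack-based: start with [0]
Visit order: [0, 1, 2, 3, 4, 5, 6]


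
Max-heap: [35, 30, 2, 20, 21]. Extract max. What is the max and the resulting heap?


Max = 35
Replace root with last, heapify down
Resulting heap: [30, 21, 2, 20]


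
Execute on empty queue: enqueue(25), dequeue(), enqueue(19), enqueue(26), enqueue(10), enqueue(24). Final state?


enqueue(25) -> [25]
dequeue() returns 25 -> []
enqueue(19) -> [19]
enqueue(26) -> [19, 26]
enqueue(10) -> [19, 26, 10]
enqueue(24) -> [19, 26, 10, 24]
Final queue (front to back): [19, 26, 10, 24]


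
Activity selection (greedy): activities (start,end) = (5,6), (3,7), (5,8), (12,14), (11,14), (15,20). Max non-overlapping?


Greedy: pick earliest-ending, then skip overlaps.
Selected (3 activities): [(5, 6), (12, 14), (15, 20)]


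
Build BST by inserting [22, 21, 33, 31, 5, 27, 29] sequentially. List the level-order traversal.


Root = 22; build tree by BST insertion.
Level-Order traversal: [22, 21, 33, 5, 31, 27, 29]


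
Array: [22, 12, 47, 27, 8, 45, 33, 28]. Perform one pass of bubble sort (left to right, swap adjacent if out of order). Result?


After one pass: [12, 22, 27, 8, 45, 33, 28, 47]


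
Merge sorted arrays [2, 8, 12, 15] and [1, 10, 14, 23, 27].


Compare heads, take smaller each step.
Merged: [1, 2, 8, 10, 12, 14, 15, 23, 27]


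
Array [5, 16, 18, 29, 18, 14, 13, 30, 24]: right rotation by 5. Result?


Right rotate by 5: [18, 14, 13, 30, 24, 5, 16, 18, 29]


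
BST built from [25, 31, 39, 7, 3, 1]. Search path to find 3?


BST root = 25
Search for 3: compare at each node
Path: [25, 7, 3]


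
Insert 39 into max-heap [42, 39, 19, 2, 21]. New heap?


Append 39: [42, 39, 19, 2, 21, 39]
Bubble up: swap idx 5(39) with idx 2(19)
Result: [42, 39, 39, 2, 21, 19]


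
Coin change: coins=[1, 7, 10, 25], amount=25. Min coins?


dp[0]=0; dp[i]=1+min(dp[i-c] for c in coins)
...dp[20]=2, dp[21]=3, dp[22]=4, dp[23]=5, dp[24]=3, dp[25]=1
Minimum coins for 25 = 1


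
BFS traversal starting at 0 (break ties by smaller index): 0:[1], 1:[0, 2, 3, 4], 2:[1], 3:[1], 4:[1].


BFS queue: start with [0]
Visit order: [0, 1, 2, 3, 4]


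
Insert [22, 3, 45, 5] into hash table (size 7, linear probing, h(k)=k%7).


Insertions: 22->slot 1; 3->slot 3; 45->slot 4; 5->slot 5
Table: [None, 22, None, 3, 45, 5, None]


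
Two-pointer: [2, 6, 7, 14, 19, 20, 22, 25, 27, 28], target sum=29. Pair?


Two pointers: lo=0, hi=9
Found pair: (2, 27) summing to 29


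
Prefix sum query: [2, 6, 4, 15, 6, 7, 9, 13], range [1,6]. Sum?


Prefix sums: [0, 2, 8, 12, 27, 33, 40, 49, 62]
Sum[1..6] = prefix[7] - prefix[1] = 49 - 2 = 47


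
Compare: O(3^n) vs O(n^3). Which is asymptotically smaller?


cubic grows slower than exponential (base 3)
O(n^3) is asymptotically smaller; O(3^n) grows faster


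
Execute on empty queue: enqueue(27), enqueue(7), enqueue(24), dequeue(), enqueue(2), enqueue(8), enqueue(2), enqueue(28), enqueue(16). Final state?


enqueue(27) -> [27]
enqueue(7) -> [27, 7]
enqueue(24) -> [27, 7, 24]
dequeue() returns 27 -> [7, 24]
enqueue(2) -> [7, 24, 2]
enqueue(8) -> [7, 24, 2, 8]
enqueue(2) -> [7, 24, 2, 8, 2]
enqueue(28) -> [7, 24, 2, 8, 2, 28]
enqueue(16) -> [7, 24, 2, 8, 2, 28, 16]
Final queue (front to back): [7, 24, 2, 8, 2, 28, 16]


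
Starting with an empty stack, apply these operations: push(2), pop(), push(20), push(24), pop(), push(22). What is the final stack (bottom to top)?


push(2) -> [2]
pop() returns 2 -> []
push(20) -> [20]
push(24) -> [20, 24]
pop() returns 24 -> [20]
push(22) -> [20, 22]
Final stack (bottom to top): [20, 22]


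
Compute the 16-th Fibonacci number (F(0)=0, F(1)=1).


F(n)=F(n-1)+F(n-2)
...F(14)=377, F(15)=610, F(16)=987


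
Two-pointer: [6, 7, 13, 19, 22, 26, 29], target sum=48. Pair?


Two pointers: lo=0, hi=6
Found pair: (19, 29) summing to 48


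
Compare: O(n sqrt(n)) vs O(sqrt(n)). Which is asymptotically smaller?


sublinear grows slower than n^1.5
O(sqrt(n)) is asymptotically smaller; O(n sqrt(n)) grows faster


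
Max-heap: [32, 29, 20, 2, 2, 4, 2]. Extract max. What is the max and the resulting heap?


Max = 32
Replace root with last, heapify down
Resulting heap: [29, 2, 20, 2, 2, 4]


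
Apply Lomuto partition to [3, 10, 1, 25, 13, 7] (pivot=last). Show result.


Elements <= 7 go left of pivot.
Result: [3, 1, 7, 25, 13, 10], pivot at index 2


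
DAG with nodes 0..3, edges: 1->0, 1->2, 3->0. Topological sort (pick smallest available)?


Kahn's algorithm, process smallest node first
Order: [1, 2, 3, 0]


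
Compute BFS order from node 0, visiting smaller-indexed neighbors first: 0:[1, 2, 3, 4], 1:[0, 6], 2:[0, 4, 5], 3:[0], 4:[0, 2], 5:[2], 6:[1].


BFS queue: start with [0]
Visit order: [0, 1, 2, 3, 4, 6, 5]


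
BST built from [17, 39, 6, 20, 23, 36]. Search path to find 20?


BST root = 17
Search for 20: compare at each node
Path: [17, 39, 20]


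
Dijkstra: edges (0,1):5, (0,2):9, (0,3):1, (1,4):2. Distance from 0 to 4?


Dijkstra from 0:
Distances: {0: 0, 1: 5, 2: 9, 3: 1, 4: 7}
Shortest distance to 4 = 7, path = [0, 1, 4]


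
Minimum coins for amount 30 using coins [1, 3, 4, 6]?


dp[0]=0; dp[i]=1+min(dp[i-c] for c in coins)
...dp[25]=5, dp[26]=5, dp[27]=5, dp[28]=5, dp[29]=6, dp[30]=5
Minimum coins for 30 = 5


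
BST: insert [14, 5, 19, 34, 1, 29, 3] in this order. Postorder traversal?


Root = 14; build tree by BST insertion.
Postorder traversal: [3, 1, 5, 29, 34, 19, 14]


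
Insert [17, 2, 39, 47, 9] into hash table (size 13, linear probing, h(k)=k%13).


Insertions: 17->slot 4; 2->slot 2; 39->slot 0; 47->slot 8; 9->slot 9
Table: [39, None, 2, None, 17, None, None, None, 47, 9, None, None, None]


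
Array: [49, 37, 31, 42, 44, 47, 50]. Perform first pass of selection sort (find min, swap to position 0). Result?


After one pass: [31, 37, 49, 42, 44, 47, 50]


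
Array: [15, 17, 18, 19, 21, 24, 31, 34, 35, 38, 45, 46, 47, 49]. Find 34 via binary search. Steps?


Search for 34:
[0,13] mid=6 arr[6]=31
[7,13] mid=10 arr[10]=45
[7,9] mid=8 arr[8]=35
[7,7] mid=7 arr[7]=34
Total: 4 comparisons


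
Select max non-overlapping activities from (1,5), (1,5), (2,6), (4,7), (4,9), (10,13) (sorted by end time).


Greedy: pick earliest-ending, then skip overlaps.
Selected (2 activities): [(1, 5), (10, 13)]


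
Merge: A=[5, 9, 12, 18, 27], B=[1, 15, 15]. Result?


Compare heads, take smaller each step.
Merged: [1, 5, 9, 12, 15, 15, 18, 27]


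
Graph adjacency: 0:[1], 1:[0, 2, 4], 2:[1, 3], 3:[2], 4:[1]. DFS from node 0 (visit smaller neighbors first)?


DFS stack-based: start with [0]
Visit order: [0, 1, 2, 3, 4]


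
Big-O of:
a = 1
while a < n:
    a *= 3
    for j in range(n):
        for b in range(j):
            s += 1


Per nesting level: O(log n) * O(n) * O(n) [triangular over j] = O(n^2 log n)
Complexity: O(n^2 log n)


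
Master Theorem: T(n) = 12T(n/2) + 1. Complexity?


a=12, b=2, c=0. log_2(12)=3.585 > c=0. Case 1: O(n^log_b(a)) = O(n^3.585)
Complexity: O(n^3.585)


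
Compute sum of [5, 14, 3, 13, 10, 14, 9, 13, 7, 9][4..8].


Prefix sums: [0, 5, 19, 22, 35, 45, 59, 68, 81, 88, 97]
Sum[4..8] = prefix[9] - prefix[4] = 88 - 35 = 53


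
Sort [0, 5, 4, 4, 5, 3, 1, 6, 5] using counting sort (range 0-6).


Count array: [1, 1, 0, 1, 2, 3, 1]
Reconstruct: [0, 1, 3, 4, 4, 5, 5, 5, 6]


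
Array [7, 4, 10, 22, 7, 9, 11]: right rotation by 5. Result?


Right rotate by 5: [10, 22, 7, 9, 11, 7, 4]


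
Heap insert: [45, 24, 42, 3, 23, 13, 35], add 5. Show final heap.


Append 5: [45, 24, 42, 3, 23, 13, 35, 5]
Bubble up: swap idx 7(5) with idx 3(3)
Result: [45, 24, 42, 5, 23, 13, 35, 3]


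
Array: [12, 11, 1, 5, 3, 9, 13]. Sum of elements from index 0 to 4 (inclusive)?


Prefix sums: [0, 12, 23, 24, 29, 32, 41, 54]
Sum[0..4] = prefix[5] - prefix[0] = 32 - 0 = 32


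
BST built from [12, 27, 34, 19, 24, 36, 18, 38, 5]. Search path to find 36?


BST root = 12
Search for 36: compare at each node
Path: [12, 27, 34, 36]


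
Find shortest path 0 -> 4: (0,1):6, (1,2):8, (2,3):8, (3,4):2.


Dijkstra from 0:
Distances: {0: 0, 1: 6, 2: 14, 3: 22, 4: 24}
Shortest distance to 4 = 24, path = [0, 1, 2, 3, 4]


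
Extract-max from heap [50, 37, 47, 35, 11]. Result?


Max = 50
Replace root with last, heapify down
Resulting heap: [47, 37, 11, 35]


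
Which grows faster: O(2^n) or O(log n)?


logarithmic grows slower than exponential
O(log n) is asymptotically smaller; O(2^n) grows faster


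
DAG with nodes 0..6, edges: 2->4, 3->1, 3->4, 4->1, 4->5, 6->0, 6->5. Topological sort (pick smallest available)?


Kahn's algorithm, process smallest node first
Order: [2, 3, 4, 1, 6, 0, 5]


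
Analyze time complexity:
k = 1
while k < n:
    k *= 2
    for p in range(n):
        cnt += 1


Per nesting level: O(log n) * O(n) = O(n log n)
Complexity: O(n log n)


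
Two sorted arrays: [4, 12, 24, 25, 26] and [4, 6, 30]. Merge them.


Compare heads, take smaller each step.
Merged: [4, 4, 6, 12, 24, 25, 26, 30]


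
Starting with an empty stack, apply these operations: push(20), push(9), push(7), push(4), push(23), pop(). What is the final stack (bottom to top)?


push(20) -> [20]
push(9) -> [20, 9]
push(7) -> [20, 9, 7]
push(4) -> [20, 9, 7, 4]
push(23) -> [20, 9, 7, 4, 23]
pop() returns 23 -> [20, 9, 7, 4]
Final stack (bottom to top): [20, 9, 7, 4]


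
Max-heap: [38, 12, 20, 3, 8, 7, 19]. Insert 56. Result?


Append 56: [38, 12, 20, 3, 8, 7, 19, 56]
Bubble up: swap idx 7(56) with idx 3(3); swap idx 3(56) with idx 1(12); swap idx 1(56) with idx 0(38)
Result: [56, 38, 20, 12, 8, 7, 19, 3]


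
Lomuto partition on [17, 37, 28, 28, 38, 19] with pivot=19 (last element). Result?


Elements <= 19 go left of pivot.
Result: [17, 19, 28, 28, 38, 37], pivot at index 1


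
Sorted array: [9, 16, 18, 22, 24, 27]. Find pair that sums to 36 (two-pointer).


Two pointers: lo=0, hi=5
Found pair: (9, 27) summing to 36


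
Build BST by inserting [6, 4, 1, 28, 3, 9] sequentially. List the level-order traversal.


Root = 6; build tree by BST insertion.
Level-Order traversal: [6, 4, 28, 1, 9, 3]


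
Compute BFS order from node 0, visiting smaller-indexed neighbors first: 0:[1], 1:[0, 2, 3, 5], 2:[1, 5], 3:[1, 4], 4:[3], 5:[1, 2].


BFS queue: start with [0]
Visit order: [0, 1, 2, 3, 5, 4]


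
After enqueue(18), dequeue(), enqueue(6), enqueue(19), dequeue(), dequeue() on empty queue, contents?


enqueue(18) -> [18]
dequeue() returns 18 -> []
enqueue(6) -> [6]
enqueue(19) -> [6, 19]
dequeue() returns 6 -> [19]
dequeue() returns 19 -> []
Final queue (front to back): []


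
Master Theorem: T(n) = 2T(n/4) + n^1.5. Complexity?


a=2, b=4, c=1.5. log_4(2)=0.5 < c=1.5. Case 3: O(n^c) = O(n^1.500)
Complexity: O(n^1.500)


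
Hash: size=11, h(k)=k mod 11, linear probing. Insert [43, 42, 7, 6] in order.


Insertions: 43->slot 10; 42->slot 9; 7->slot 7; 6->slot 6
Table: [None, None, None, None, None, None, 6, 7, None, 42, 43]


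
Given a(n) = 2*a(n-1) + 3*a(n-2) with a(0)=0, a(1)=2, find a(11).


Build bottom-up:
...a(9)=9842, a(10)=29524, a(11)=2*29524+3*9842=88574


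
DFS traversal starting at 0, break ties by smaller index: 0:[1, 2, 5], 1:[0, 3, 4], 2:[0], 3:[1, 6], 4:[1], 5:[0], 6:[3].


DFS stack-based: start with [0]
Visit order: [0, 1, 3, 6, 4, 2, 5]


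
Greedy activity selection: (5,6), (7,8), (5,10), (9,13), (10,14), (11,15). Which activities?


Greedy: pick earliest-ending, then skip overlaps.
Selected (3 activities): [(5, 6), (7, 8), (9, 13)]


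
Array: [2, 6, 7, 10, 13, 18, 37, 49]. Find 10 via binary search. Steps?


Search for 10:
[0,7] mid=3 arr[3]=10
Total: 1 comparisons


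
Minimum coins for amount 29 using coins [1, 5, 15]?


dp[0]=0; dp[i]=1+min(dp[i-c] for c in coins)
...dp[24]=6, dp[25]=3, dp[26]=4, dp[27]=5, dp[28]=6, dp[29]=7
Minimum coins for 29 = 7


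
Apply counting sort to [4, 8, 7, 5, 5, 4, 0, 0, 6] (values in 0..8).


Count array: [2, 0, 0, 0, 2, 2, 1, 1, 1]
Reconstruct: [0, 0, 4, 4, 5, 5, 6, 7, 8]


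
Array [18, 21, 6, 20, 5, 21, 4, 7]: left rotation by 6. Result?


Left rotate by 6: [4, 7, 18, 21, 6, 20, 5, 21]


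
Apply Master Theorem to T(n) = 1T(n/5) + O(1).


a=1, b=5, c=0. log_5(1)=0 = c=0. Case 2: O(n^c log n) = O(log n)
Complexity: O(log n)


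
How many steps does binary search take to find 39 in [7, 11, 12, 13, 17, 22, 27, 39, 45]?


Search for 39:
[0,8] mid=4 arr[4]=17
[5,8] mid=6 arr[6]=27
[7,8] mid=7 arr[7]=39
Total: 3 comparisons


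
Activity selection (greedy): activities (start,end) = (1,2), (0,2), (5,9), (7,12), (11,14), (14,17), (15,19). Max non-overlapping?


Greedy: pick earliest-ending, then skip overlaps.
Selected (4 activities): [(1, 2), (5, 9), (11, 14), (14, 17)]


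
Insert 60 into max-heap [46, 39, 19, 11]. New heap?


Append 60: [46, 39, 19, 11, 60]
Bubble up: swap idx 4(60) with idx 1(39); swap idx 1(60) with idx 0(46)
Result: [60, 46, 19, 11, 39]


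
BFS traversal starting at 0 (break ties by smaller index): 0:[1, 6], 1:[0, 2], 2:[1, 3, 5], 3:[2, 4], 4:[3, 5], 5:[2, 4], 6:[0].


BFS queue: start with [0]
Visit order: [0, 1, 6, 2, 3, 5, 4]


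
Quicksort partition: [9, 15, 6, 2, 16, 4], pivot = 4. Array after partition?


Elements <= 4 go left of pivot.
Result: [2, 4, 6, 9, 16, 15], pivot at index 1


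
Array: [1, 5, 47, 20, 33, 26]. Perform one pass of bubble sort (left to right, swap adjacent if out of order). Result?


After one pass: [1, 5, 20, 33, 26, 47]


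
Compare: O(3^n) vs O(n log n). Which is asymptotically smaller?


linearithmic grows slower than exponential (base 3)
O(n log n) is asymptotically smaller; O(3^n) grows faster


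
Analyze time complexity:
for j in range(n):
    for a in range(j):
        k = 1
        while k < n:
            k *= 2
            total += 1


Per nesting level: O(n) * O(n) [triangular over j] * O(log n) = O(n^2 log n)
Complexity: O(n^2 log n)


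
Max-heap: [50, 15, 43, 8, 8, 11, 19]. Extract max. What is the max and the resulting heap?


Max = 50
Replace root with last, heapify down
Resulting heap: [43, 15, 19, 8, 8, 11]


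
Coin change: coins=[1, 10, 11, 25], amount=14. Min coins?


dp[0]=0; dp[i]=1+min(dp[i-c] for c in coins)
...dp[9]=9, dp[10]=1, dp[11]=1, dp[12]=2, dp[13]=3, dp[14]=4
Minimum coins for 14 = 4


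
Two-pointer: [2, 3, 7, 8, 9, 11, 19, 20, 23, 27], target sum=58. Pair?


Two pointers: lo=0, hi=9
No pair sums to 58


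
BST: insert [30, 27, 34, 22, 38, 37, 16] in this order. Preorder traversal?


Root = 30; build tree by BST insertion.
Preorder traversal: [30, 27, 22, 16, 34, 38, 37]


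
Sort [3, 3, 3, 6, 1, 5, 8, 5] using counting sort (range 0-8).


Count array: [0, 1, 0, 3, 0, 2, 1, 0, 1]
Reconstruct: [1, 3, 3, 3, 5, 5, 6, 8]


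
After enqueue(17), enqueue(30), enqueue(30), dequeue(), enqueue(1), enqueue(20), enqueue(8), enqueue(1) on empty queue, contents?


enqueue(17) -> [17]
enqueue(30) -> [17, 30]
enqueue(30) -> [17, 30, 30]
dequeue() returns 17 -> [30, 30]
enqueue(1) -> [30, 30, 1]
enqueue(20) -> [30, 30, 1, 20]
enqueue(8) -> [30, 30, 1, 20, 8]
enqueue(1) -> [30, 30, 1, 20, 8, 1]
Final queue (front to back): [30, 30, 1, 20, 8, 1]


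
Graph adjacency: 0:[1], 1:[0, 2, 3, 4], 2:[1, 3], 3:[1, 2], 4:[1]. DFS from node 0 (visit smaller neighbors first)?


DFS stack-based: start with [0]
Visit order: [0, 1, 2, 3, 4]


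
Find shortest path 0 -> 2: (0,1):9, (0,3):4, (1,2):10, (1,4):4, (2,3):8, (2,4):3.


Dijkstra from 0:
Distances: {0: 0, 1: 9, 2: 12, 3: 4, 4: 13}
Shortest distance to 2 = 12, path = [0, 3, 2]


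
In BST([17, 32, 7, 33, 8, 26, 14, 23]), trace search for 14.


BST root = 17
Search for 14: compare at each node
Path: [17, 7, 8, 14]


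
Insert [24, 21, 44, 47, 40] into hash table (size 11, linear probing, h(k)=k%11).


Insertions: 24->slot 2; 21->slot 10; 44->slot 0; 47->slot 3; 40->slot 7
Table: [44, None, 24, 47, None, None, None, 40, None, None, 21]


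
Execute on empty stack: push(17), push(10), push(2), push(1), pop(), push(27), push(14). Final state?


push(17) -> [17]
push(10) -> [17, 10]
push(2) -> [17, 10, 2]
push(1) -> [17, 10, 2, 1]
pop() returns 1 -> [17, 10, 2]
push(27) -> [17, 10, 2, 27]
push(14) -> [17, 10, 2, 27, 14]
Final stack (bottom to top): [17, 10, 2, 27, 14]


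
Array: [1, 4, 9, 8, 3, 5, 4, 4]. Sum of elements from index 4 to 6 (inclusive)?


Prefix sums: [0, 1, 5, 14, 22, 25, 30, 34, 38]
Sum[4..6] = prefix[7] - prefix[4] = 34 - 22 = 12


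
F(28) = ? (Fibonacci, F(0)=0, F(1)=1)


F(n)=F(n-1)+F(n-2)
...F(26)=121393, F(27)=196418, F(28)=317811


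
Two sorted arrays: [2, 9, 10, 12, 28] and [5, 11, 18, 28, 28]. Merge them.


Compare heads, take smaller each step.
Merged: [2, 5, 9, 10, 11, 12, 18, 28, 28, 28]


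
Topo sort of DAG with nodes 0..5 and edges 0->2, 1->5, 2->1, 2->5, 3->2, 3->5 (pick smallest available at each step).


Kahn's algorithm, process smallest node first
Order: [0, 3, 2, 1, 4, 5]


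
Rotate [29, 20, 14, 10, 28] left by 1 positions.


Left rotate by 1: [20, 14, 10, 28, 29]


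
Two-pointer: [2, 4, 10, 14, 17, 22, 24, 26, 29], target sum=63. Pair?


Two pointers: lo=0, hi=8
No pair sums to 63


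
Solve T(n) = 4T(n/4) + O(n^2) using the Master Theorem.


a=4, b=4, c=2. log_4(4)=1 < c=2. Case 3: O(n^c) = O(n^2)
Complexity: O(n^2)


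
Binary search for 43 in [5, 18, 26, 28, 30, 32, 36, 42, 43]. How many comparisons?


Search for 43:
[0,8] mid=4 arr[4]=30
[5,8] mid=6 arr[6]=36
[7,8] mid=7 arr[7]=42
[8,8] mid=8 arr[8]=43
Total: 4 comparisons


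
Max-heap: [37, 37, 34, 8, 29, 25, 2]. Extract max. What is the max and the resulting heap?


Max = 37
Replace root with last, heapify down
Resulting heap: [37, 29, 34, 8, 2, 25]


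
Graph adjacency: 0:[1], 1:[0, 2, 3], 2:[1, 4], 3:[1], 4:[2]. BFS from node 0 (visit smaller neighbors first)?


BFS queue: start with [0]
Visit order: [0, 1, 2, 3, 4]


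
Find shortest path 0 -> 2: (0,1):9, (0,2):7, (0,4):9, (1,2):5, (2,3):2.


Dijkstra from 0:
Distances: {0: 0, 1: 9, 2: 7, 3: 9, 4: 9}
Shortest distance to 2 = 7, path = [0, 2]


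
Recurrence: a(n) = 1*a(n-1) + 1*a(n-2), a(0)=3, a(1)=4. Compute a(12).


Build bottom-up:
...a(10)=322, a(11)=521, a(12)=1*521+1*322=843


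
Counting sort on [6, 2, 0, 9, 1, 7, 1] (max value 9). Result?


Count array: [1, 2, 1, 0, 0, 0, 1, 1, 0, 1]
Reconstruct: [0, 1, 1, 2, 6, 7, 9]


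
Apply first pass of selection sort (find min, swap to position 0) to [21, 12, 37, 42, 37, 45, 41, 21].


After one pass: [12, 21, 37, 42, 37, 45, 41, 21]


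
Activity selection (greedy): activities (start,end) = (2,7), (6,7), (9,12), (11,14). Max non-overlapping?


Greedy: pick earliest-ending, then skip overlaps.
Selected (2 activities): [(2, 7), (9, 12)]


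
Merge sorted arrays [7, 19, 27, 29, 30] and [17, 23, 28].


Compare heads, take smaller each step.
Merged: [7, 17, 19, 23, 27, 28, 29, 30]


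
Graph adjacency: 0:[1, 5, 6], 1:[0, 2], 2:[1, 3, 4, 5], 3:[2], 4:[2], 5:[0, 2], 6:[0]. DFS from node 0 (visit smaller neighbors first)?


DFS stack-based: start with [0]
Visit order: [0, 1, 2, 3, 4, 5, 6]


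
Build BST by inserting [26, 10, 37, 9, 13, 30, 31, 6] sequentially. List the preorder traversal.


Root = 26; build tree by BST insertion.
Preorder traversal: [26, 10, 9, 6, 13, 37, 30, 31]


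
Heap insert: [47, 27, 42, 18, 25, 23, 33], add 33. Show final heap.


Append 33: [47, 27, 42, 18, 25, 23, 33, 33]
Bubble up: swap idx 7(33) with idx 3(18); swap idx 3(33) with idx 1(27)
Result: [47, 33, 42, 27, 25, 23, 33, 18]


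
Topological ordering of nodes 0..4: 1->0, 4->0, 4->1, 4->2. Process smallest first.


Kahn's algorithm, process smallest node first
Order: [3, 4, 1, 0, 2]


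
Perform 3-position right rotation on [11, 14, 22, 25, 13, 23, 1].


Right rotate by 3: [13, 23, 1, 11, 14, 22, 25]


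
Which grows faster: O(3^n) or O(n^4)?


quartic grows slower than exponential (base 3)
O(n^4) is asymptotically smaller; O(3^n) grows faster


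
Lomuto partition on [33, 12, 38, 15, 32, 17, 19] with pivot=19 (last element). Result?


Elements <= 19 go left of pivot.
Result: [12, 15, 17, 19, 32, 38, 33], pivot at index 3


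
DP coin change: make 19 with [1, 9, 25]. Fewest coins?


dp[0]=0; dp[i]=1+min(dp[i-c] for c in coins)
...dp[14]=6, dp[15]=7, dp[16]=8, dp[17]=9, dp[18]=2, dp[19]=3
Minimum coins for 19 = 3


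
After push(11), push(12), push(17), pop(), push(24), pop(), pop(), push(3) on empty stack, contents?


push(11) -> [11]
push(12) -> [11, 12]
push(17) -> [11, 12, 17]
pop() returns 17 -> [11, 12]
push(24) -> [11, 12, 24]
pop() returns 24 -> [11, 12]
pop() returns 12 -> [11]
push(3) -> [11, 3]
Final stack (bottom to top): [11, 3]


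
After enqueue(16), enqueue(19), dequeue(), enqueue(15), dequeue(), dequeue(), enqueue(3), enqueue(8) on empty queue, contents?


enqueue(16) -> [16]
enqueue(19) -> [16, 19]
dequeue() returns 16 -> [19]
enqueue(15) -> [19, 15]
dequeue() returns 19 -> [15]
dequeue() returns 15 -> []
enqueue(3) -> [3]
enqueue(8) -> [3, 8]
Final queue (front to back): [3, 8]


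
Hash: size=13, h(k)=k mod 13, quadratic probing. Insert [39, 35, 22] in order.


Insertions: 39->slot 0; 35->slot 9; 22->slot 10
Table: [39, None, None, None, None, None, None, None, None, 35, 22, None, None]


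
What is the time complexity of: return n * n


Analysis: constant-time operation, no loop
Complexity: O(1)


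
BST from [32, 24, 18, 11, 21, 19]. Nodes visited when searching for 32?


BST root = 32
Search for 32: compare at each node
Path: [32]


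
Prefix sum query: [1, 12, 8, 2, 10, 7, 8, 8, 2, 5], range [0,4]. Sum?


Prefix sums: [0, 1, 13, 21, 23, 33, 40, 48, 56, 58, 63]
Sum[0..4] = prefix[5] - prefix[0] = 33 - 0 = 33


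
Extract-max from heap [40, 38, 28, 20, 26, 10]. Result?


Max = 40
Replace root with last, heapify down
Resulting heap: [38, 26, 28, 20, 10]


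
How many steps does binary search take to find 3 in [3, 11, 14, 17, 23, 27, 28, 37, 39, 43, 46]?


Search for 3:
[0,10] mid=5 arr[5]=27
[0,4] mid=2 arr[2]=14
[0,1] mid=0 arr[0]=3
Total: 3 comparisons


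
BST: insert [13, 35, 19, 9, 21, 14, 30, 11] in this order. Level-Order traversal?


Root = 13; build tree by BST insertion.
Level-Order traversal: [13, 9, 35, 11, 19, 14, 21, 30]


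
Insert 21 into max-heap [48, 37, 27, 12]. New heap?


Append 21: [48, 37, 27, 12, 21]
Bubble up: no swaps needed
Result: [48, 37, 27, 12, 21]


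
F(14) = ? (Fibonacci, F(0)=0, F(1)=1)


F(n)=F(n-1)+F(n-2)
...F(12)=144, F(13)=233, F(14)=377


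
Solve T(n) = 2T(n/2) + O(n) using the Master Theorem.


a=2, b=2, c=1. log_2(2)=1 = c=1. Case 2: O(n^c log n) = O(n log n)
Complexity: O(n log n)


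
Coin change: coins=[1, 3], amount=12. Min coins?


dp[0]=0; dp[i]=1+min(dp[i-c] for c in coins)
...dp[7]=3, dp[8]=4, dp[9]=3, dp[10]=4, dp[11]=5, dp[12]=4
Minimum coins for 12 = 4


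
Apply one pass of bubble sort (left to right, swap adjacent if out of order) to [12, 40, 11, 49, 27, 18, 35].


After one pass: [12, 11, 40, 27, 18, 35, 49]


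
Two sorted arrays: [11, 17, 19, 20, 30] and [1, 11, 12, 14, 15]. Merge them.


Compare heads, take smaller each step.
Merged: [1, 11, 11, 12, 14, 15, 17, 19, 20, 30]


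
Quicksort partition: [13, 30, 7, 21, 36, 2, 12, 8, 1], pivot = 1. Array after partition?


Elements <= 1 go left of pivot.
Result: [1, 30, 7, 21, 36, 2, 12, 8, 13], pivot at index 0


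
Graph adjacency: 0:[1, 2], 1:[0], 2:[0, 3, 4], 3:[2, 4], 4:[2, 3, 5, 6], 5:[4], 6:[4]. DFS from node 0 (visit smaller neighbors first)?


DFS stack-based: start with [0]
Visit order: [0, 1, 2, 3, 4, 5, 6]


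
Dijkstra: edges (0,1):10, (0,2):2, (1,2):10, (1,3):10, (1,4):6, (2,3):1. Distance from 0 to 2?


Dijkstra from 0:
Distances: {0: 0, 1: 10, 2: 2, 3: 3, 4: 16}
Shortest distance to 2 = 2, path = [0, 2]


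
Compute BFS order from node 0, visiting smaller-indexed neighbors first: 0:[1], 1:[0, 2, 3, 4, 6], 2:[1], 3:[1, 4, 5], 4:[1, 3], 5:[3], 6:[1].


BFS queue: start with [0]
Visit order: [0, 1, 2, 3, 4, 6, 5]


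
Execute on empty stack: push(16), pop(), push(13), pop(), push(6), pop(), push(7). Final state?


push(16) -> [16]
pop() returns 16 -> []
push(13) -> [13]
pop() returns 13 -> []
push(6) -> [6]
pop() returns 6 -> []
push(7) -> [7]
Final stack (bottom to top): [7]


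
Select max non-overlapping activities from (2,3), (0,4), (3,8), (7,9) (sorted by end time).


Greedy: pick earliest-ending, then skip overlaps.
Selected (2 activities): [(2, 3), (3, 8)]


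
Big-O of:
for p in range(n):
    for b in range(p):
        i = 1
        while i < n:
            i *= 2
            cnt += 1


Per nesting level: O(n) * O(n) [triangular over p] * O(log n) = O(n^2 log n)
Complexity: O(n^2 log n)


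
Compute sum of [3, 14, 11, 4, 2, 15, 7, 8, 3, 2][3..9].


Prefix sums: [0, 3, 17, 28, 32, 34, 49, 56, 64, 67, 69]
Sum[3..9] = prefix[10] - prefix[3] = 69 - 28 = 41


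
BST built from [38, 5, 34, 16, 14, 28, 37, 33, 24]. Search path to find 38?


BST root = 38
Search for 38: compare at each node
Path: [38]


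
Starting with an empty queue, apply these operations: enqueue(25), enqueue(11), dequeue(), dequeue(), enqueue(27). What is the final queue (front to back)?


enqueue(25) -> [25]
enqueue(11) -> [25, 11]
dequeue() returns 25 -> [11]
dequeue() returns 11 -> []
enqueue(27) -> [27]
Final queue (front to back): [27]


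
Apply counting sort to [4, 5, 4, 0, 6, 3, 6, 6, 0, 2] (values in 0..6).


Count array: [2, 0, 1, 1, 2, 1, 3]
Reconstruct: [0, 0, 2, 3, 4, 4, 5, 6, 6, 6]


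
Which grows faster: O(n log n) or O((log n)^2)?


polylogarithmic grows slower than linearithmic
O((log n)^2) is asymptotically smaller; O(n log n) grows faster


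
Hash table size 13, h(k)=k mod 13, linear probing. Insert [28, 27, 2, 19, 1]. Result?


Insertions: 28->slot 2; 27->slot 1; 2->slot 3; 19->slot 6; 1->slot 4
Table: [None, 27, 28, 2, 1, None, 19, None, None, None, None, None, None]


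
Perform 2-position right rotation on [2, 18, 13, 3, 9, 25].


Right rotate by 2: [9, 25, 2, 18, 13, 3]


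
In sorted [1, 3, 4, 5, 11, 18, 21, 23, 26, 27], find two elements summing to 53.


Two pointers: lo=0, hi=9
Found pair: (26, 27) summing to 53


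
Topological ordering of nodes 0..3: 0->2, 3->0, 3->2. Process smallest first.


Kahn's algorithm, process smallest node first
Order: [1, 3, 0, 2]


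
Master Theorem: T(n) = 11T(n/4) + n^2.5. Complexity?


a=11, b=4, c=2.5. log_4(11)=1.730 < c=2.5. Case 3: O(n^c) = O(n^2.500)
Complexity: O(n^2.500)


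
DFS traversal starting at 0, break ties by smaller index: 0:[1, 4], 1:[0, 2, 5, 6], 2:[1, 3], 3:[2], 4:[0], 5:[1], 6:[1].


DFS stack-based: start with [0]
Visit order: [0, 1, 2, 3, 5, 6, 4]


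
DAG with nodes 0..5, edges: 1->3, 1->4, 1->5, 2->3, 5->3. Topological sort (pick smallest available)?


Kahn's algorithm, process smallest node first
Order: [0, 1, 2, 4, 5, 3]


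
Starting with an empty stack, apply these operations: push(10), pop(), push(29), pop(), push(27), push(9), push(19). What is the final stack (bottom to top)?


push(10) -> [10]
pop() returns 10 -> []
push(29) -> [29]
pop() returns 29 -> []
push(27) -> [27]
push(9) -> [27, 9]
push(19) -> [27, 9, 19]
Final stack (bottom to top): [27, 9, 19]


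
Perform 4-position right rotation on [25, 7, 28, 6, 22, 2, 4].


Right rotate by 4: [6, 22, 2, 4, 25, 7, 28]


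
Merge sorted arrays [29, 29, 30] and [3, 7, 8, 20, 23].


Compare heads, take smaller each step.
Merged: [3, 7, 8, 20, 23, 29, 29, 30]


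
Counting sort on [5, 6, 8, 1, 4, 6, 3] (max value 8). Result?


Count array: [0, 1, 0, 1, 1, 1, 2, 0, 1]
Reconstruct: [1, 3, 4, 5, 6, 6, 8]


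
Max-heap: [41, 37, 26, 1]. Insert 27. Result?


Append 27: [41, 37, 26, 1, 27]
Bubble up: no swaps needed
Result: [41, 37, 26, 1, 27]


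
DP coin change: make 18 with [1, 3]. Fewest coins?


dp[0]=0; dp[i]=1+min(dp[i-c] for c in coins)
...dp[13]=5, dp[14]=6, dp[15]=5, dp[16]=6, dp[17]=7, dp[18]=6
Minimum coins for 18 = 6


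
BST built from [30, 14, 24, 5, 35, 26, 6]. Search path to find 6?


BST root = 30
Search for 6: compare at each node
Path: [30, 14, 5, 6]


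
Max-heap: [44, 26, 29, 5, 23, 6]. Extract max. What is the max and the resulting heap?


Max = 44
Replace root with last, heapify down
Resulting heap: [29, 26, 6, 5, 23]


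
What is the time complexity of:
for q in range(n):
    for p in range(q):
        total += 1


Per nesting level: O(n) * O(n) [triangular over q] = O(n^2)
Complexity: O(n^2)


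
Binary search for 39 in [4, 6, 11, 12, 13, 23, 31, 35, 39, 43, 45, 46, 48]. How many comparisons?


Search for 39:
[0,12] mid=6 arr[6]=31
[7,12] mid=9 arr[9]=43
[7,8] mid=7 arr[7]=35
[8,8] mid=8 arr[8]=39
Total: 4 comparisons


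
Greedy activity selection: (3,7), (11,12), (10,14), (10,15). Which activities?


Greedy: pick earliest-ending, then skip overlaps.
Selected (2 activities): [(3, 7), (11, 12)]


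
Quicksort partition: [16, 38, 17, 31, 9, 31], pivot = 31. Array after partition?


Elements <= 31 go left of pivot.
Result: [16, 17, 31, 9, 31, 38], pivot at index 4


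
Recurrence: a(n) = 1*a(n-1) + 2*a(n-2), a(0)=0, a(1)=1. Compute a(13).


Build bottom-up:
...a(11)=683, a(12)=1365, a(13)=1*1365+2*683=2731


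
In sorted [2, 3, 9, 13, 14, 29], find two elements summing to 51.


Two pointers: lo=0, hi=5
No pair sums to 51


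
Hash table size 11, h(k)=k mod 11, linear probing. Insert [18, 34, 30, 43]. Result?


Insertions: 18->slot 7; 34->slot 1; 30->slot 8; 43->slot 10
Table: [None, 34, None, None, None, None, None, 18, 30, None, 43]
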